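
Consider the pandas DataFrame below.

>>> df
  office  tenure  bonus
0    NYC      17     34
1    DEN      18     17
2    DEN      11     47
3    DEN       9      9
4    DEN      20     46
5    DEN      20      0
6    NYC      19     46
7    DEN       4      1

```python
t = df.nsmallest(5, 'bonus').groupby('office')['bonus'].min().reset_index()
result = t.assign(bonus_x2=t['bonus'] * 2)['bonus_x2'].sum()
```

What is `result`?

take 5 rows with smallest bonus:
  office  tenure  bonus
5    DEN      20      0
7    DEN       4      1
3    DEN       9      9
1    DEN      18     17
0    NYC      17     34
group by office, min of bonus:
office
DEN     0
NYC    34
Name: bonus, dtype: int64
reset_index():
  office  bonus
0    DEN      0
1    NYC     34
add column bonus_x2 = t['bonus'] * 2:
  office  bonus  bonus_x2
0    DEN      0         0
1    NYC     34        68
Then the sum of column 'bonus_x2': 68

68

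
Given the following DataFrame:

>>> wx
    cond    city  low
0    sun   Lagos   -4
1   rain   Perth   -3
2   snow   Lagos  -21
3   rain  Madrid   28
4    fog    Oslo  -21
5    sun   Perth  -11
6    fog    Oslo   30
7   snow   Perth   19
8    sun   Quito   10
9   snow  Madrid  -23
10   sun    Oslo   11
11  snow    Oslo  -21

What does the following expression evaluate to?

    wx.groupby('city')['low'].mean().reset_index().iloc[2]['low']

-0.25

group by city, mean of low:
city
Lagos    -12.500000
Madrid     2.500000
Oslo      -0.250000
Perth      1.666667
Quito     10.000000
Name: low, dtype: float64
reset_index():
     city        low
0   Lagos -12.500000
1  Madrid   2.500000
2    Oslo  -0.250000
3   Perth   1.666667
4   Quito  10.000000
Taking the value at position 2, column 'low' gives -0.25.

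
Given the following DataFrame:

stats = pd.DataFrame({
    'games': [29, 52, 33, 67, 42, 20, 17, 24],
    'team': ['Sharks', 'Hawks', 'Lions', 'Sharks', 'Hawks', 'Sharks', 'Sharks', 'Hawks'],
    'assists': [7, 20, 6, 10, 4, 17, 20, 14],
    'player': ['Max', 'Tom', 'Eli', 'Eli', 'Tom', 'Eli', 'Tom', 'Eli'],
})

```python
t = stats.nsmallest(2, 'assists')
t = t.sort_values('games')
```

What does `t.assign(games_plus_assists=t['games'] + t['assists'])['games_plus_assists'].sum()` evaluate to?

85

take 2 rows with smallest assists:
   games   team  assists player
4     42  Hawks        4    Tom
2     33  Lions        6    Eli
sort by games:
   games   team  assists player
2     33  Lions        6    Eli
4     42  Hawks        4    Tom
add column games_plus_assists = t['games'] + t['assists']:
   games   team  assists player  games_plus_assists
2     33  Lions        6    Eli                  39
4     42  Hawks        4    Tom                  46
Reading off the sum of column 'games_plus_assists', we get 85.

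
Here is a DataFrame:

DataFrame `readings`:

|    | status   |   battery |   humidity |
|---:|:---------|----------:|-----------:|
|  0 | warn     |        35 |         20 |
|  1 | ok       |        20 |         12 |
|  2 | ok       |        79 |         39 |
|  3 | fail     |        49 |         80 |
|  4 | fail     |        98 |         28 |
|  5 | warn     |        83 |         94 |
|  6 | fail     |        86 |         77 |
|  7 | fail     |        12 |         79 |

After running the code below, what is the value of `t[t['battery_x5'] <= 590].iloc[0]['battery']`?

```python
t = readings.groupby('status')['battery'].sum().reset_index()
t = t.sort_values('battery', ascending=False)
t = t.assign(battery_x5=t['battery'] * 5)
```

group by status, sum of battery:
status
fail    245
ok       99
warn    118
Name: battery, dtype: int64
reset_index():
  status  battery
0   fail      245
1     ok       99
2   warn      118
sort by battery descending:
  status  battery
0   fail      245
2   warn      118
1     ok       99
add column battery_x5 = t['battery'] * 5:
  status  battery  battery_x5
0   fail      245        1225
2   warn      118         590
1     ok       99         495
filter rows where battery_x5 <= 590:
  status  battery  battery_x5
2   warn      118         590
1     ok       99         495
So iloc[0]['battery'] = 118.

118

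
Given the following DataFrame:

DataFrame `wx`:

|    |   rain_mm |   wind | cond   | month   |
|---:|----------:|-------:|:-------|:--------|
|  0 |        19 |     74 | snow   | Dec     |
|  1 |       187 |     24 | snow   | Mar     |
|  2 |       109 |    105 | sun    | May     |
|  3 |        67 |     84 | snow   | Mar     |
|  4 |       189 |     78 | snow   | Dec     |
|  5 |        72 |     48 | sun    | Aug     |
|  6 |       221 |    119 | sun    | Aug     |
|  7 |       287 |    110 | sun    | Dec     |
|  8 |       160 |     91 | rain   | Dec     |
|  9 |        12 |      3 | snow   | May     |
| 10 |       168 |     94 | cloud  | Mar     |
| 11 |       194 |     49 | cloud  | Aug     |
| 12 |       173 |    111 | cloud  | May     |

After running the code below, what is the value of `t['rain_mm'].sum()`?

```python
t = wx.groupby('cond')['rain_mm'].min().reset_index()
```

group by cond, min of rain_mm:
cond
cloud    168
rain     160
snow      12
sun       72
Name: rain_mm, dtype: int64
reset_index():
    cond  rain_mm
0  cloud      168
1   rain      160
2   snow       12
3    sun       72
Then the sum of column 'rain_mm': 412

412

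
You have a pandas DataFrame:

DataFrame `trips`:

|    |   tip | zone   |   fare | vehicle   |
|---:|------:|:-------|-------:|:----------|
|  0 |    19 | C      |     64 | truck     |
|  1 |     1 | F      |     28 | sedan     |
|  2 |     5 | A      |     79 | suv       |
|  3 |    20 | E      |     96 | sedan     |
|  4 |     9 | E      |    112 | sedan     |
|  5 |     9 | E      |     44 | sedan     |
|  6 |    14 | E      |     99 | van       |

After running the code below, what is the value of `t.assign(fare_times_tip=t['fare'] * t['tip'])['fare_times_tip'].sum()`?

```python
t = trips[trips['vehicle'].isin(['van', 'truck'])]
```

filter rows where vehicle in ['van', 'truck']:
   tip zone  fare vehicle
0   19    C    64   truck
6   14    E    99     van
add column fare_times_tip = t['fare'] * t['tip']:
   tip zone  fare vehicle  fare_times_tip
0   19    C    64   truck            1216
6   14    E    99     van            1386

2602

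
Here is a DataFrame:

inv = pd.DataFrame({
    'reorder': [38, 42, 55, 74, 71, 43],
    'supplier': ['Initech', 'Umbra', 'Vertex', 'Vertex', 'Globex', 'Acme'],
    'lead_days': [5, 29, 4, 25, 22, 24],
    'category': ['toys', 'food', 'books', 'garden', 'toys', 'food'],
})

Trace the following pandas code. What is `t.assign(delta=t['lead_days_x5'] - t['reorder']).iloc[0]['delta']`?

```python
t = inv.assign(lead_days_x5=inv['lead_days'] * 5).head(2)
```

-13

add column lead_days_x5 = inv['lead_days'] * 5:
   reorder supplier  lead_days category  lead_days_x5
0       38  Initech          5     toys            25
1       42    Umbra         29     food           145
2       55   Vertex          4    books            20
3       74   Vertex         25   garden           125
4       71   Globex         22     toys           110
5       43     Acme         24     food           120
take first 2 rows:
   reorder supplier  lead_days category  lead_days_x5
0       38  Initech          5     toys            25
1       42    Umbra         29     food           145
add column delta = t['lead_days_x5'] - t['reorder']:
   reorder supplier  lead_days category  lead_days_x5  delta
0       38  Initech          5     toys            25    -13
1       42    Umbra         29     food           145    103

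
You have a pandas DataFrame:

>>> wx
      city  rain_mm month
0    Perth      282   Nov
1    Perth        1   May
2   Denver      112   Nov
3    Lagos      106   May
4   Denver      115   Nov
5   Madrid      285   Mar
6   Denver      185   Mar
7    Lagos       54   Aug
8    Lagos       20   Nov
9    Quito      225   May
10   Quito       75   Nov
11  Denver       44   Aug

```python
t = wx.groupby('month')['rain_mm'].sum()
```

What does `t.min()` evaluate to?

group by month, sum of rain_mm:
month
Aug     98
Mar    470
May    332
Nov    604
Name: rain_mm, dtype: int64
Then the min of the resulting series: 98

98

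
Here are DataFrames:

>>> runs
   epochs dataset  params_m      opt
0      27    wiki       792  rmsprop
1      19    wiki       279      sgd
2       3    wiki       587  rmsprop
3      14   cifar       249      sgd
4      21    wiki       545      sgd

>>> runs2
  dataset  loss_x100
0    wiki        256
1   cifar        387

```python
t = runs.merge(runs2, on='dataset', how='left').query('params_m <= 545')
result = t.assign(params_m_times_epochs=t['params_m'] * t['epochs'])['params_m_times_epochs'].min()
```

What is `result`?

merge on 'dataset' (how='left') → 5 rows:
   epochs dataset  params_m      opt  loss_x100
0      27    wiki       792  rmsprop        256
1      19    wiki       279      sgd        256
2       3    wiki       587  rmsprop        256
3      14   cifar       249      sgd        387
4      21    wiki       545      sgd        256
filter rows where params_m <= 545:
   epochs dataset  params_m  opt  loss_x100
1      19    wiki       279  sgd        256
3      14   cifar       249  sgd        387
4      21    wiki       545  sgd        256
add column params_m_times_epochs = t['params_m'] * t['epochs']:
   epochs dataset  params_m  opt  loss_x100  params_m_times_epochs
1      19    wiki       279  sgd        256                   5301
3      14   cifar       249  sgd        387                   3486
4      21    wiki       545  sgd        256                  11445

3486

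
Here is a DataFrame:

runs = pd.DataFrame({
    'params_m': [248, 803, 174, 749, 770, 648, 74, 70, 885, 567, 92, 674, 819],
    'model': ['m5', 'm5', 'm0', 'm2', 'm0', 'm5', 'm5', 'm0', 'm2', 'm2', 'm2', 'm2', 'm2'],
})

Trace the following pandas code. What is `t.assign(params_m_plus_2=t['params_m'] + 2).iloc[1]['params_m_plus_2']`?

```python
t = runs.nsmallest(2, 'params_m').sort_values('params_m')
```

76

take 2 rows with smallest params_m:
   params_m model
7        70    m0
6        74    m5
sort by params_m:
   params_m model
7        70    m0
6        74    m5
add column params_m_plus_2 = t['params_m'] + 2:
   params_m model  params_m_plus_2
7        70    m0               72
6        74    m5               76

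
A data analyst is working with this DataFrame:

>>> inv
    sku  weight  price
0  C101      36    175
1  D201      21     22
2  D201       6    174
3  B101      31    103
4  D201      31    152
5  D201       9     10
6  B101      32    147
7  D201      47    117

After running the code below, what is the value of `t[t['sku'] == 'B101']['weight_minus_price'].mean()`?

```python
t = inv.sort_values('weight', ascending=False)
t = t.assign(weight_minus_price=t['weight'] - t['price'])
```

sort by weight descending:
    sku  weight  price
7  D201      47    117
0  C101      36    175
6  B101      32    147
3  B101      31    103
4  D201      31    152
1  D201      21     22
5  D201       9     10
2  D201       6    174
add column weight_minus_price = t['weight'] - t['price']:
    sku  weight  price  weight_minus_price
7  D201      47    117                 -70
0  C101      36    175                -139
6  B101      32    147                -115
3  B101      31    103                 -72
4  D201      31    152                -121
1  D201      21     22                  -1
5  D201       9     10                  -1
2  D201       6    174                -168
filter rows where sku == 'B101':
    sku  weight  price  weight_minus_price
6  B101      32    147                -115
3  B101      31    103                 -72
mean of column 'weight_minus_price' → -93.5

-93.5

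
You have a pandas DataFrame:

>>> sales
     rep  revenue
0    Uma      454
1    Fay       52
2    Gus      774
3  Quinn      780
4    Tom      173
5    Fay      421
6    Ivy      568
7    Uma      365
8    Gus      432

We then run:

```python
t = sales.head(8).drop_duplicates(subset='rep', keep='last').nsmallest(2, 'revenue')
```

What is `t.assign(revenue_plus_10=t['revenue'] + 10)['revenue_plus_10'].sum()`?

558

take first 8 rows:
     rep  revenue
0    Uma      454
1    Fay       52
2    Gus      774
3  Quinn      780
4    Tom      173
5    Fay      421
6    Ivy      568
7    Uma      365
drop duplicate rep (keep=last):
     rep  revenue
2    Gus      774
3  Quinn      780
4    Tom      173
5    Fay      421
6    Ivy      568
7    Uma      365
take 2 rows with smallest revenue:
   rep  revenue
4  Tom      173
7  Uma      365
add column revenue_plus_10 = t['revenue'] + 10:
   rep  revenue  revenue_plus_10
4  Tom      173              183
7  Uma      365              375
Then the sum of column 'revenue_plus_10': 558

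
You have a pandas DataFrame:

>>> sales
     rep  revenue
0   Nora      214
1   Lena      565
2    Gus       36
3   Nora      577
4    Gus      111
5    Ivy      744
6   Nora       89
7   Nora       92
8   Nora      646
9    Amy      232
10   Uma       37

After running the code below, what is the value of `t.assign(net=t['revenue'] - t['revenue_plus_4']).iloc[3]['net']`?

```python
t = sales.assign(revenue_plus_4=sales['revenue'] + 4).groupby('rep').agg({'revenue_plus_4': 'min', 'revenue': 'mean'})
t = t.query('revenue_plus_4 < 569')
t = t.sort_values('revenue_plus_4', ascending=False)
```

add column revenue_plus_4 = sales['revenue'] + 4:
     rep  revenue  revenue_plus_4
0   Nora      214             218
1   Lena      565             569
2    Gus       36              40
3   Nora      577             581
4    Gus      111             115
5    Ivy      744             748
6   Nora       89              93
7   Nora       92              96
8   Nora      646             650
9    Amy      232             236
10   Uma       37              41
group by rep: min(revenue_plus_4), mean(revenue):
      revenue_plus_4  revenue
rep                          
Amy              236    232.0
Gus               40     73.5
Ivy              748    744.0
Lena             569    565.0
Nora              93    323.6
Uma               41     37.0
filter rows where revenue_plus_4 < 569:
      revenue_plus_4  revenue
rep                          
Amy              236    232.0
Gus               40     73.5
Nora              93    323.6
Uma               41     37.0
sort by revenue_plus_4 descending:
      revenue_plus_4  revenue
rep                          
Amy              236    232.0
Nora              93    323.6
Uma               41     37.0
Gus               40     73.5
add column net = t['revenue'] - t['revenue_plus_4']:
      revenue_plus_4  revenue    net
rep                                 
Amy              236    232.0   -4.0
Nora              93    323.6  230.6
Uma               41     37.0   -4.0
Gus               40     73.5   33.5
Taking the value at position 3, column 'net' gives 33.5.

33.5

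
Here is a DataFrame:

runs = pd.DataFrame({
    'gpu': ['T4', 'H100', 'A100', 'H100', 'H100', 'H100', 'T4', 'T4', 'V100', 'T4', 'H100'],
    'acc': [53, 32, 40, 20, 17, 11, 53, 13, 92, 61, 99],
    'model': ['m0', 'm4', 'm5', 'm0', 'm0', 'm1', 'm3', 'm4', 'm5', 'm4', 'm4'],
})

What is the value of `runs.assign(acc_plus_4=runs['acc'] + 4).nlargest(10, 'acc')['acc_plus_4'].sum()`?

add column acc_plus_4 = runs['acc'] + 4:
     gpu  acc model  acc_plus_4
0     T4   53    m0          57
1   H100   32    m4          36
2   A100   40    m5          44
3   H100   20    m0          24
4   H100   17    m0          21
5   H100   11    m1          15
6     T4   53    m3          57
7     T4   13    m4          17
8   V100   92    m5          96
9     T4   61    m4          65
10  H100   99    m4         103
take 10 rows with largest acc:
     gpu  acc model  acc_plus_4
10  H100   99    m4         103
8   V100   92    m5          96
9     T4   61    m4          65
0     T4   53    m0          57
6     T4   53    m3          57
2   A100   40    m5          44
1   H100   32    m4          36
3   H100   20    m0          24
4   H100   17    m0          21
7     T4   13    m4          17

520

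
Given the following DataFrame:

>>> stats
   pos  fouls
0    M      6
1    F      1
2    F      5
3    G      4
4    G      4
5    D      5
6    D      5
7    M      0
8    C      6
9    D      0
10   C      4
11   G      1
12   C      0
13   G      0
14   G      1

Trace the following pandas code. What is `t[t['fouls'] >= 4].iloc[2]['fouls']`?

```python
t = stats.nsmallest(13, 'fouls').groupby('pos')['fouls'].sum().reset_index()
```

6

take 13 rows with smallest fouls:
   pos  fouls
7    M      0
9    D      0
12   C      0
13   G      0
1    F      1
11   G      1
14   G      1
3    G      4
4    G      4
10   C      4
2    F      5
5    D      5
6    D      5
group by pos, sum of fouls:
pos
C     4
D    10
F     6
G    10
M     0
Name: fouls, dtype: int64
reset_index():
  pos  fouls
0   C      4
1   D     10
2   F      6
3   G     10
4   M      0
filter rows where fouls >= 4:
  pos  fouls
0   C      4
1   D     10
2   F      6
3   G     10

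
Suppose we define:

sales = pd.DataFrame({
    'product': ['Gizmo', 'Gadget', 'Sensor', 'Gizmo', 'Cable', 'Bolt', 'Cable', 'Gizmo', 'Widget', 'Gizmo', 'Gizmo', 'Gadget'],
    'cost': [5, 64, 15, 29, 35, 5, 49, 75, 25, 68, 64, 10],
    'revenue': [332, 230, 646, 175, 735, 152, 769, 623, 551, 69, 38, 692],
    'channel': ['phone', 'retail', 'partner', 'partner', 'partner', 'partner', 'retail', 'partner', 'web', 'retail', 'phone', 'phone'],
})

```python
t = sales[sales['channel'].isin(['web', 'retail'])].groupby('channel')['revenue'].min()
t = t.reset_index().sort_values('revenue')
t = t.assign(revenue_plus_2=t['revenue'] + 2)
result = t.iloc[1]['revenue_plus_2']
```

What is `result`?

553

filter rows where channel in ['web', 'retail']:
  product  cost  revenue channel
1  Gadget    64      230  retail
6   Cable    49      769  retail
8  Widget    25      551     web
9   Gizmo    68       69  retail
group by channel, min of revenue:
channel
retail     69
web       551
Name: revenue, dtype: int64
reset_index():
  channel  revenue
0  retail       69
1     web      551
sort by revenue:
  channel  revenue
0  retail       69
1     web      551
add column revenue_plus_2 = t['revenue'] + 2:
  channel  revenue  revenue_plus_2
0  retail       69              71
1     web      551             553
Then the value at position 1, column 'revenue_plus_2': 553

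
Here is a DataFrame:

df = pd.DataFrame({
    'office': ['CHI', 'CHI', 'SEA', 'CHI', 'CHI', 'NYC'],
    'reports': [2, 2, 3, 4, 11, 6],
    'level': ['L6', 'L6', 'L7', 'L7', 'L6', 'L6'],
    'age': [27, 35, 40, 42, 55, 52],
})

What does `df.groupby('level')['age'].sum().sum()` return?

group by level, sum of age:
level
L6    169
L7     82
Name: age, dtype: int64

251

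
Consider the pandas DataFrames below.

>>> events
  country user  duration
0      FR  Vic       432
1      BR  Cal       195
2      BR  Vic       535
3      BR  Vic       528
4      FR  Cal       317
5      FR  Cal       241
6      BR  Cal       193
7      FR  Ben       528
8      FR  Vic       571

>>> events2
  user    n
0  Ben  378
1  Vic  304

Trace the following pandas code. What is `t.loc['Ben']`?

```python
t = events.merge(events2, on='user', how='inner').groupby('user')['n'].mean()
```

merge on 'user' (how='inner') → 5 rows:
  country user  duration    n
0      FR  Vic       432  304
1      BR  Vic       535  304
2      BR  Vic       528  304
3      FR  Ben       528  378
4      FR  Vic       571  304
group by user, mean of n:
user
Ben    378.0
Vic    304.0
Name: n, dtype: float64

378.0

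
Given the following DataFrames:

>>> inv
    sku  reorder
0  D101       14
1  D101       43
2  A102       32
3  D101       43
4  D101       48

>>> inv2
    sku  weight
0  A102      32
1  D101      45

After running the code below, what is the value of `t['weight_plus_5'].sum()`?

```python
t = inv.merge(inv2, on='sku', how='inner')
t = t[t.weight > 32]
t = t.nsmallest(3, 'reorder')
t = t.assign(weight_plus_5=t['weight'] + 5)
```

merge on 'sku' (how='inner') → 5 rows:
    sku  reorder  weight
0  D101       14      45
1  D101       43      45
2  A102       32      32
3  D101       43      45
4  D101       48      45
filter rows where weight > 32:
    sku  reorder  weight
0  D101       14      45
1  D101       43      45
3  D101       43      45
4  D101       48      45
take 3 rows with smallest reorder:
    sku  reorder  weight
0  D101       14      45
1  D101       43      45
3  D101       43      45
add column weight_plus_5 = t['weight'] + 5:
    sku  reorder  weight  weight_plus_5
0  D101       14      45             50
1  D101       43      45             50
3  D101       43      45             50
The sum of column 'weight_plus_5' is 150.

150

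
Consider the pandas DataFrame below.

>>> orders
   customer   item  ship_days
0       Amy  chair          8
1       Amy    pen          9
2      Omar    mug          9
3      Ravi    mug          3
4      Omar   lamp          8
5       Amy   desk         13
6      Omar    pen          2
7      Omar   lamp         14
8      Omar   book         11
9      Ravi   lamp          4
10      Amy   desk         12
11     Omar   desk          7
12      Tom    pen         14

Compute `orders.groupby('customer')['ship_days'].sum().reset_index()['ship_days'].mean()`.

group by customer, sum of ship_days:
customer
Amy     42
Omar    51
Ravi     7
Tom     14
Name: ship_days, dtype: int64
reset_index():
  customer  ship_days
0      Amy         42
1     Omar         51
2     Ravi          7
3      Tom         14
Hence 28.5.

28.5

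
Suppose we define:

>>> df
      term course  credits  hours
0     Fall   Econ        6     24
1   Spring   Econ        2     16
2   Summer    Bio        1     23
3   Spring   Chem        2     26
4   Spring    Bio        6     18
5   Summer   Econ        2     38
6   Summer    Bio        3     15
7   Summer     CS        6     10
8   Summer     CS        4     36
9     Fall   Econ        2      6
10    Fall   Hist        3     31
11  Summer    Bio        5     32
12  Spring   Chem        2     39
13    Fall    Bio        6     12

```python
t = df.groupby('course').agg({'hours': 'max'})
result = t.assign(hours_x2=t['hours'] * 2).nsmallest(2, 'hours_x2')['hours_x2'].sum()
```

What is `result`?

126

group by course, max of hours:
        hours
course       
Bio        32
CS         36
Chem       39
Econ       38
Hist       31
add column hours_x2 = t['hours'] * 2:
        hours  hours_x2
course                 
Bio        32        64
CS         36        72
Chem       39        78
Econ       38        76
Hist       31        62
take 2 rows with smallest hours_x2:
        hours  hours_x2
course                 
Hist       31        62
Bio        32        64
sum of column 'hours_x2' → 126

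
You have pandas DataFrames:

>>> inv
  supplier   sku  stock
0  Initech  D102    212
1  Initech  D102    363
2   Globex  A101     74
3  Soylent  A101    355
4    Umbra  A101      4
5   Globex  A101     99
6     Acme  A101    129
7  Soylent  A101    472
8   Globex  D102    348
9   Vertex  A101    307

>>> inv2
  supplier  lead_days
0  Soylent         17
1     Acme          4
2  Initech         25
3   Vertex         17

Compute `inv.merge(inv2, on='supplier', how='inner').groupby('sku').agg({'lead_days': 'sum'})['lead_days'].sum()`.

105

merge on 'supplier' (how='inner') → 6 rows:
  supplier   sku  stock  lead_days
0  Initech  D102    212         25
1  Initech  D102    363         25
2  Soylent  A101    355         17
3     Acme  A101    129          4
4  Soylent  A101    472         17
5   Vertex  A101    307         17
group by sku, sum of lead_days:
      lead_days
sku            
A101         55
D102         50
Reading off the sum of column 'lead_days', we get 105.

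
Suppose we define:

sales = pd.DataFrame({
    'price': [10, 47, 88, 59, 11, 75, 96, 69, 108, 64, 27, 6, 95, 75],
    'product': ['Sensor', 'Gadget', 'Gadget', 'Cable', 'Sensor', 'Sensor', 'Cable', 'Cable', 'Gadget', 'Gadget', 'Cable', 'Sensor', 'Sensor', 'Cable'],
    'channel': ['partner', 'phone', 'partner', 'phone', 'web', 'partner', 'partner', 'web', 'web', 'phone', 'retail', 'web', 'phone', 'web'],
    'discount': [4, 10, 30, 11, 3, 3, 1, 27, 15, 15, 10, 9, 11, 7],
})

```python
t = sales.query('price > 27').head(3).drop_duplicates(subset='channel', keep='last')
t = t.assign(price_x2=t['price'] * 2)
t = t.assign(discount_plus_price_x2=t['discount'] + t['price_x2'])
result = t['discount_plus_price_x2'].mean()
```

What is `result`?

filter rows where price > 27:
    price product  channel  discount
1      47  Gadget    phone        10
2      88  Gadget  partner        30
3      59   Cable    phone        11
5      75  Sensor  partner         3
6      96   Cable  partner         1
7      69   Cable      web        27
8     108  Gadget      web        15
9      64  Gadget    phone        15
12     95  Sensor    phone        11
13     75   Cable      web         7
take first 3 rows:
   price product  channel  discount
1     47  Gadget    phone        10
2     88  Gadget  partner        30
3     59   Cable    phone        11
drop duplicate channel (keep=last):
   price product  channel  discount
2     88  Gadget  partner        30
3     59   Cable    phone        11
add column price_x2 = t['price'] * 2:
   price product  channel  discount  price_x2
2     88  Gadget  partner        30       176
3     59   Cable    phone        11       118
add column discount_plus_price_x2 = t['discount'] + t['price_x2']:
   price product  channel  discount  price_x2  discount_plus_price_x2
2     88  Gadget  partner        30       176                     206
3     59   Cable    phone        11       118                     129
Reading off the mean of column 'discount_plus_price_x2', we get 167.5.

167.5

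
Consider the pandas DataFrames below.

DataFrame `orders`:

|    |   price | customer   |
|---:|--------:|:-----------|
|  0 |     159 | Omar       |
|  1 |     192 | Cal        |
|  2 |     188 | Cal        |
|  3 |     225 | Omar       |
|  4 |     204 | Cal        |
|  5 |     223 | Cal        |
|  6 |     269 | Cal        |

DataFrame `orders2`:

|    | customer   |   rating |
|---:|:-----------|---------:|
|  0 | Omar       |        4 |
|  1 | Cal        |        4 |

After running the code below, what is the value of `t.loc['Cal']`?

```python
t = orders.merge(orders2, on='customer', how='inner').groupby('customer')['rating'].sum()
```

merge on 'customer' (how='inner') → 7 rows:
   price customer  rating
0    159     Omar       4
1    192      Cal       4
2    188      Cal       4
3    225     Omar       4
4    204      Cal       4
5    223      Cal       4
6    269      Cal       4
group by customer, sum of rating:
customer
Cal     20
Omar     8
Name: rating, dtype: int64
Finally, value at index 'Cal' = 20.

20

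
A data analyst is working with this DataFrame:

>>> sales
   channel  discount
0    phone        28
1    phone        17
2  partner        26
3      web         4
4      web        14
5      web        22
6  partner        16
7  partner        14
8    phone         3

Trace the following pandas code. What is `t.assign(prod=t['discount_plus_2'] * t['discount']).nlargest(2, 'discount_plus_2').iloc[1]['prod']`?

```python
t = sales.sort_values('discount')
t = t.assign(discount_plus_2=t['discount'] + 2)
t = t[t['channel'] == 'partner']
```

288

sort by discount:
   channel  discount
8    phone         3
3      web         4
4      web        14
7  partner        14
6  partner        16
1    phone        17
5      web        22
2  partner        26
0    phone        28
add column discount_plus_2 = t['discount'] + 2:
   channel  discount  discount_plus_2
8    phone         3                5
3      web         4                6
4      web        14               16
7  partner        14               16
6  partner        16               18
1    phone        17               19
5      web        22               24
2  partner        26               28
0    phone        28               30
filter rows where channel == 'partner':
   channel  discount  discount_plus_2
7  partner        14               16
6  partner        16               18
2  partner        26               28
add column prod = t['discount_plus_2'] * t['discount']:
   channel  discount  discount_plus_2  prod
7  partner        14               16   224
6  partner        16               18   288
2  partner        26               28   728
take 2 rows with largest discount_plus_2:
   channel  discount  discount_plus_2  prod
2  partner        26               28   728
6  partner        16               18   288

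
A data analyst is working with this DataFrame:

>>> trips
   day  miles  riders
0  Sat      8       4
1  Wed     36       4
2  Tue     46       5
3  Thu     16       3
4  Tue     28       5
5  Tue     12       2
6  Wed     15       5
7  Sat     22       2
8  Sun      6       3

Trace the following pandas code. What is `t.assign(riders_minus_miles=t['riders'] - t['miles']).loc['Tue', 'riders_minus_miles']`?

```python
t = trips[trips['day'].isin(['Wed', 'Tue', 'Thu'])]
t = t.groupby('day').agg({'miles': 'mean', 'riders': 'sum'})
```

filter rows where day in ['Wed', 'Tue', 'Thu']:
   day  miles  riders
1  Wed     36       4
2  Tue     46       5
3  Thu     16       3
4  Tue     28       5
5  Tue     12       2
6  Wed     15       5
group by day: mean(miles), sum(riders):
         miles  riders
day                   
Thu  16.000000       3
Tue  28.666667      12
Wed  25.500000       9
add column riders_minus_miles = t['riders'] - t['miles']:
         miles  riders  riders_minus_miles
day                                       
Thu  16.000000       3          -13.000000
Tue  28.666667      12          -16.666667
Wed  25.500000       9          -16.500000

-16.6666666667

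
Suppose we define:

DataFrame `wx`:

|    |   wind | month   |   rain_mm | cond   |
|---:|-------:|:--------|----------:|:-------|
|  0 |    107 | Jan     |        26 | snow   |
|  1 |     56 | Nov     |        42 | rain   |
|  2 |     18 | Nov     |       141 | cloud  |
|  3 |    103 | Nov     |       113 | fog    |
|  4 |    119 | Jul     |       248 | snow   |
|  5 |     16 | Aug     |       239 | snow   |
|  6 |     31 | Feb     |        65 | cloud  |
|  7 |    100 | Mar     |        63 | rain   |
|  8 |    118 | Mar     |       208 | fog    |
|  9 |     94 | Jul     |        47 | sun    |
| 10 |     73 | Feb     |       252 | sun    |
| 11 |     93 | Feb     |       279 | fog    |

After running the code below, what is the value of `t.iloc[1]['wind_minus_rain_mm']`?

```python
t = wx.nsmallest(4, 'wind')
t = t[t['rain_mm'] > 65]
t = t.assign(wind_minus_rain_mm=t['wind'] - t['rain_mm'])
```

take 4 rows with smallest wind:
   wind month  rain_mm   cond
5    16   Aug      239   snow
2    18   Nov      141  cloud
6    31   Feb       65  cloud
1    56   Nov       42   rain
filter rows where rain_mm > 65:
   wind month  rain_mm   cond
5    16   Aug      239   snow
2    18   Nov      141  cloud
add column wind_minus_rain_mm = t['wind'] - t['rain_mm']:
   wind month  rain_mm   cond  wind_minus_rain_mm
5    16   Aug      239   snow                -223
2    18   Nov      141  cloud                -123

-123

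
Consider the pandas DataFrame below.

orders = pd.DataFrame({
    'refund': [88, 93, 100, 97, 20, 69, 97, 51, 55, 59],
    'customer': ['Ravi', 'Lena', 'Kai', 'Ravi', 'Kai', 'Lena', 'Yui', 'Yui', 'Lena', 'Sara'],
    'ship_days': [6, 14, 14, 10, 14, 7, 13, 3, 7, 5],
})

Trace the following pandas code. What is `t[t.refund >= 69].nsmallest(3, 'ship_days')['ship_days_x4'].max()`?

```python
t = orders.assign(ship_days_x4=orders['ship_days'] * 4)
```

add column ship_days_x4 = orders['ship_days'] * 4:
   refund customer  ship_days  ship_days_x4
0      88     Ravi          6            24
1      93     Lena         14            56
2     100      Kai         14            56
3      97     Ravi         10            40
4      20      Kai         14            56
5      69     Lena          7            28
6      97      Yui         13            52
7      51      Yui          3            12
8      55     Lena          7            28
9      59     Sara          5            20
filter rows where refund >= 69:
   refund customer  ship_days  ship_days_x4
0      88     Ravi          6            24
1      93     Lena         14            56
2     100      Kai         14            56
3      97     Ravi         10            40
5      69     Lena          7            28
6      97      Yui         13            52
take 3 rows with smallest ship_days:
   refund customer  ship_days  ship_days_x4
0      88     Ravi          6            24
5      69     Lena          7            28
3      97     Ravi         10            40

40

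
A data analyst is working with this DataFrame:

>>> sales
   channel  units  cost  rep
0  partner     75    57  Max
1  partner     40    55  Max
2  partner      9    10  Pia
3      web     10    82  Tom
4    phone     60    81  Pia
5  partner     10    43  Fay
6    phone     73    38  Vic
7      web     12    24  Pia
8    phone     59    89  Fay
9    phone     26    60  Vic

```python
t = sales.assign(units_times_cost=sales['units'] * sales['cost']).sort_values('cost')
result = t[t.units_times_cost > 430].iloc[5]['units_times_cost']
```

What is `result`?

add column units_times_cost = sales['units'] * sales['cost']:
   channel  units  cost  rep  units_times_cost
0  partner     75    57  Max              4275
1  partner     40    55  Max              2200
2  partner      9    10  Pia                90
3      web     10    82  Tom               820
4    phone     60    81  Pia              4860
5  partner     10    43  Fay               430
6    phone     73    38  Vic              2774
7      web     12    24  Pia               288
8    phone     59    89  Fay              5251
9    phone     26    60  Vic              1560
sort by cost:
   channel  units  cost  rep  units_times_cost
2  partner      9    10  Pia                90
7      web     12    24  Pia               288
6    phone     73    38  Vic              2774
5  partner     10    43  Fay               430
1  partner     40    55  Max              2200
0  partner     75    57  Max              4275
9    phone     26    60  Vic              1560
4    phone     60    81  Pia              4860
3      web     10    82  Tom               820
8    phone     59    89  Fay              5251
filter rows where units_times_cost > 430:
   channel  units  cost  rep  units_times_cost
6    phone     73    38  Vic              2774
1  partner     40    55  Max              2200
0  partner     75    57  Max              4275
9    phone     26    60  Vic              1560
4    phone     60    81  Pia              4860
3      web     10    82  Tom               820
8    phone     59    89  Fay              5251
So iloc[5]['units_times_cost'] = 820.

820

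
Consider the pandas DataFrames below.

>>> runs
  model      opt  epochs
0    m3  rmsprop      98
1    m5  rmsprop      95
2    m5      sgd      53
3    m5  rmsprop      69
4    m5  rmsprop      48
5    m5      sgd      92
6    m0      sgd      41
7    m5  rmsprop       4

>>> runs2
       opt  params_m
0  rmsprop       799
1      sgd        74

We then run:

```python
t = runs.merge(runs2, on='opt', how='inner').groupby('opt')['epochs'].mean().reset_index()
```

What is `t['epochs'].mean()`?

merge on 'opt' (how='inner') → 8 rows:
  model      opt  epochs  params_m
0    m3  rmsprop      98       799
1    m5  rmsprop      95       799
2    m5      sgd      53        74
3    m5  rmsprop      69       799
4    m5  rmsprop      48       799
5    m5      sgd      92        74
6    m0      sgd      41        74
7    m5  rmsprop       4       799
group by opt, mean of epochs:
opt
rmsprop    62.8
sgd        62.0
Name: epochs, dtype: float64
reset_index():
       opt  epochs
0  rmsprop    62.8
1      sgd    62.0
Then the mean of column 'epochs': 62.4

62.4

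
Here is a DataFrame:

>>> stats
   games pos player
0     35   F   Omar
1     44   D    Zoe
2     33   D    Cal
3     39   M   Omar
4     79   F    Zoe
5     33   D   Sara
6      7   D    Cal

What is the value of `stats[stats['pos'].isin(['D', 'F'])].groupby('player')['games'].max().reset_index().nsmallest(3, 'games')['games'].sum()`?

101

filter rows where pos in ['D', 'F']:
   games pos player
0     35   F   Omar
1     44   D    Zoe
2     33   D    Cal
4     79   F    Zoe
5     33   D   Sara
6      7   D    Cal
group by player, max of games:
player
Cal     33
Omar    35
Sara    33
Zoe     79
Name: games, dtype: int64
reset_index():
  player  games
0    Cal     33
1   Omar     35
2   Sara     33
3    Zoe     79
take 3 rows with smallest games:
  player  games
0    Cal     33
2   Sara     33
1   Omar     35
Hence 101.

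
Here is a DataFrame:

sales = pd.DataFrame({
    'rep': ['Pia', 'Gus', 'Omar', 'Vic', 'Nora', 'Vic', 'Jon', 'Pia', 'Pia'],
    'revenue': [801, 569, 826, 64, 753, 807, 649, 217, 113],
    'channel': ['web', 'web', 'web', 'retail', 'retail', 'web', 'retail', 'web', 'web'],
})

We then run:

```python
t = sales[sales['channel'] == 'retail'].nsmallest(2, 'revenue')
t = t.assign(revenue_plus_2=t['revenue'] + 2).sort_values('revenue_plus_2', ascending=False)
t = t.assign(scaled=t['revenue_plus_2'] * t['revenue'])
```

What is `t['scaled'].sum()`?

filter rows where channel == 'retail':
    rep  revenue channel
3   Vic       64  retail
4  Nora      753  retail
6   Jon      649  retail
take 2 rows with smallest revenue:
   rep  revenue channel
3  Vic       64  retail
6  Jon      649  retail
add column revenue_plus_2 = t['revenue'] + 2:
   rep  revenue channel  revenue_plus_2
3  Vic       64  retail              66
6  Jon      649  retail             651
sort by revenue_plus_2 descending:
   rep  revenue channel  revenue_plus_2
6  Jon      649  retail             651
3  Vic       64  retail              66
add column scaled = t['revenue_plus_2'] * t['revenue']:
   rep  revenue channel  revenue_plus_2  scaled
6  Jon      649  retail             651  422499
3  Vic       64  retail              66    4224

426723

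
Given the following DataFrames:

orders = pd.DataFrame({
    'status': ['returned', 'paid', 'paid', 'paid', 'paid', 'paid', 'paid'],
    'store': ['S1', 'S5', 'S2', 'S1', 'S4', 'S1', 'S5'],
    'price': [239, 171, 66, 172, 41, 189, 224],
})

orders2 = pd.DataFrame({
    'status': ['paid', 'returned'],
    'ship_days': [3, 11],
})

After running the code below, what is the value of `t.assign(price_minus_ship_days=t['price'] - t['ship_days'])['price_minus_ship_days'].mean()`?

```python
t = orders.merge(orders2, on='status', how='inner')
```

merge on 'status' (how='inner') → 7 rows:
     status store  price  ship_days
0  returned    S1    239         11
1      paid    S5    171          3
2      paid    S2     66          3
3      paid    S1    172          3
4      paid    S4     41          3
5      paid    S1    189          3
6      paid    S5    224          3
add column price_minus_ship_days = t['price'] - t['ship_days']:
     status store  price  ship_days  price_minus_ship_days
0  returned    S1    239         11                    228
1      paid    S5    171          3                    168
2      paid    S2     66          3                     63
3      paid    S1    172          3                    169
4      paid    S4     41          3                     38
5      paid    S1    189          3                    186
6      paid    S5    224          3                    221

153.285714286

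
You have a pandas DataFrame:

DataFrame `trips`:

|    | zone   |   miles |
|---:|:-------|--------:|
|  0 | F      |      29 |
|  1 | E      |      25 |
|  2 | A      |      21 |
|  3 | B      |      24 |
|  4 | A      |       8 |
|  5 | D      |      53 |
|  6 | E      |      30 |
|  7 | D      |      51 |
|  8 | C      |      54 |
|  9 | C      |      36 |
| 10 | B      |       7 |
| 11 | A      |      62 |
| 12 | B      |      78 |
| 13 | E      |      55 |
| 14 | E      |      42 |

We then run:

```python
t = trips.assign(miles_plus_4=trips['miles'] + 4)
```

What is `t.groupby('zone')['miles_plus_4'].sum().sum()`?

635

add column miles_plus_4 = trips['miles'] + 4:
   zone  miles  miles_plus_4
0     F     29            33
1     E     25            29
2     A     21            25
3     B     24            28
4     A      8            12
5     D     53            57
6     E     30            34
7     D     51            55
8     C     54            58
9     C     36            40
10    B      7            11
11    A     62            66
12    B     78            82
13    E     55            59
14    E     42            46
group by zone, sum of miles_plus_4:
zone
A    103
B    121
C     98
D    112
E    168
F     33
Name: miles_plus_4, dtype: int64
So sum() = 635.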